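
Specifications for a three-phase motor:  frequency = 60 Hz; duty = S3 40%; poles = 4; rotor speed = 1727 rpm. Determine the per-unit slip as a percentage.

4.06 %

n_s = 120f/p = 120×60/4 = 1800 rpm
s = (n_s − n)/n_s = (1800 − 1727)/1800 = 0.0406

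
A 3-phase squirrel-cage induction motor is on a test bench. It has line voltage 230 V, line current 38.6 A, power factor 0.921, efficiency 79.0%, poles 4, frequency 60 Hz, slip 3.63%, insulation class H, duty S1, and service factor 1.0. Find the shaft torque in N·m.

61.6 N·m

P_in = √3·V·I·cosφ = 1.732 × 230 × 38.6 × 0.921 = 14162 W
P_out = η·P_in = 0.79 × 14162 = 11188 W
n_s = 120×60/4 = 1800 rpm; n = 1800×(1−0.0363) = 1735 rpm
ω = 2π×1735/60 = 181.7 rad/s
τ = P_out/ω = 11188/181.7 = 61.6 N·m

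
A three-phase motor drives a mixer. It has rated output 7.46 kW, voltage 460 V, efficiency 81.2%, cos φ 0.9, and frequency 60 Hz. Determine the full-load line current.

12.8 A

P_out = 7.46 kW = 7460 W
P_in = P_out / η = 7460 / 0.812 = 9187 W
I_L = P_in / (√3·V_L·cosφ) = 9187 / (1.732 × 460 × 0.9) = 12.8 A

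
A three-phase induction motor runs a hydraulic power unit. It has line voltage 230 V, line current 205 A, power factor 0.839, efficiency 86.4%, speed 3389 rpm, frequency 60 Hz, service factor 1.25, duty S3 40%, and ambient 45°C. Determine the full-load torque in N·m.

167 N·m

P_in = √3·V·I·cosφ = 1.732 × 230 × 205 × 0.839 = 68516 W
P_out = η·P_in = 0.864 × 68516 = 59198 W
n = 3389 rpm
ω = 2π×3389/60 = 354.9 rad/s
τ = P_out/ω = 59198/354.9 = 167 N·m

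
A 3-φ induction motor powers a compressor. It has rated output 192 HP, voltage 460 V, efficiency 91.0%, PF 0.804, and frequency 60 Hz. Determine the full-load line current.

P_out = 192 × 746 = 143232 W
P_in = P_out / η = 143232 / 0.910 = 157398 W
I_L = P_in / (√3·V_L·cosφ) = 157398 / (1.732 × 460 × 0.804) = 246 A

246 A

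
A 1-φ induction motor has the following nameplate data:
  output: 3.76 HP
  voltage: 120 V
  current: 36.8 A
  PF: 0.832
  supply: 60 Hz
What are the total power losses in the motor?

869 W

P_in = V·I·cosφ = 120×36.8×0.832 = 3674 W
P_out = 3.76×746 = 2805 W
Losses = P_in − P_out = 3674 − 2805 = 869 W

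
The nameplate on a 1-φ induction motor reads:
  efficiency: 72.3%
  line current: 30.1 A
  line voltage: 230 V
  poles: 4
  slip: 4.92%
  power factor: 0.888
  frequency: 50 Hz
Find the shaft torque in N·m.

P_in = V·I·cosφ = 230 × 30.1 × 0.888 = 6148 W
P_out = η·P_in = 0.723 × 6148 = 4445 W
n_s = 120×50/4 = 1500 rpm; n = 1500×(1−0.0492) = 1426 rpm
ω = 2π×1426/60 = 149.3 rad/s
τ = P_out/ω = 4445/149.3 = 29.8 N·m

29.8 N·m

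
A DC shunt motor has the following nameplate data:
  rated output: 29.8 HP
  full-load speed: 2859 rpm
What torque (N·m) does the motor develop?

74.3 N·m

P_out = 29.8 × 746 = 22231 W
ω = 2π × 2859/60 = 299.4 rad/s
τ = P_out/ω = 22231/299.4 = 74.3 N·m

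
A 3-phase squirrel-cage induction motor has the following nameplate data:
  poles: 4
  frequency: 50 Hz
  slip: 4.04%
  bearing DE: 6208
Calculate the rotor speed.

n_s = 120f/p = 120×50/4 = 1500 rpm
n = n_s(1 − s) = 1500 × (1 − 0.0404) = 1439 rpm

1439 rpm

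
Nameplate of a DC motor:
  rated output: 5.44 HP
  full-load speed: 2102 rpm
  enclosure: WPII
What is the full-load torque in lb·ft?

P_out = 5.44 × 746 = 4058 W
ω = 2π × 2102/60 = 220.1 rad/s
τ = P_out/ω = 4058/220.1 = 18.44 N·m
In lb·ft: 18.44/1.356 = 13.6 lb·ft

13.6 lb·ft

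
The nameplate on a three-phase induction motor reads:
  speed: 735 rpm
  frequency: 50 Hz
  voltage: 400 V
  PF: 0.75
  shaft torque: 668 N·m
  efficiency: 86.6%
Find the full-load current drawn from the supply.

114 A

ω = 2π×735/60 = 76.97 rad/s; P_out = τω = 668 × 76.97 = 51416 W
P_in = P_out / η = 51416 / 0.866 = 59372 W
I_L = P_in / (√3·V_L·cosφ) = 59372 / (1.732 × 400 × 0.75) = 114 A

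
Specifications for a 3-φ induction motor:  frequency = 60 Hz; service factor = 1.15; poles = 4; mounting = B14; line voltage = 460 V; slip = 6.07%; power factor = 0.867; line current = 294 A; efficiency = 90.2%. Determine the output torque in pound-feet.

763 lb·ft

P_in = √3·V·I·cosφ = 1.732 × 460 × 294 × 0.867 = 203082 W
P_out = η·P_in = 0.902 × 203082 = 183180 W
n_s = 120×60/4 = 1800 rpm; n = 1800×(1−0.0607) = 1691 rpm
ω = 2π×1691/60 = 177.1 rad/s
τ = P_out/ω = 183180/177.1 = 1034 N·m
In lb·ft: 1034/1.356 = 763 lb·ft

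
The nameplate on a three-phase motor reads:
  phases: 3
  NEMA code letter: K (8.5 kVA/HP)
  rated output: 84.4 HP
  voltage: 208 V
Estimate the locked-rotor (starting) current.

S_LR = 8.5 × 84.4 = 717.4 kVA
I_LR = S_LR/(√3·V_L) = 717400/(1.732×208) = 1990 A

1990 A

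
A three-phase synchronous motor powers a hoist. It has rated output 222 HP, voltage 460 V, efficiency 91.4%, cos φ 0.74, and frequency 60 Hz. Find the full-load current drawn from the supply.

307 A

P_out = 222 × 746 = 165612 W
P_in = P_out / η = 165612 / 0.914 = 181195 W
I_L = P_in / (√3·V_L·cosφ) = 181195 / (1.732 × 460 × 0.74) = 307 A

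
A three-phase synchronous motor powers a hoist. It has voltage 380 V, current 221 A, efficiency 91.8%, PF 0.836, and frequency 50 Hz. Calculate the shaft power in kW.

P_in = √3·V·I·cosφ = 1.732 × 380 × 221 × 0.836 = 121599 W
P_out = η·P_in = 0.918 × 121599 = 111628 W

112 kW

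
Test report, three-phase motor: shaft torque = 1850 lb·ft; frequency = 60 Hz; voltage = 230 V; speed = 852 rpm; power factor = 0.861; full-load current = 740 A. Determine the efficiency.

88.2 %

τ = 1850 lb·ft × 1.356 = 2509 N·m
ω = 2π × 852/60 = 89.22 rad/s; P_out = τω = 2509 × 89.22 = 223853 W
P_in = √3·V_L·I_L·cosφ = 1.732 × 230 × 740 × 0.861 = 253811 W
η = P_out / P_in = 223853 / 253811 = 0.882 = 88.2%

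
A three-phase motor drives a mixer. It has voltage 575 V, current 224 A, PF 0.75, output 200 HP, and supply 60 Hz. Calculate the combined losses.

P_in = √3·V·I·cosφ = 1.732×575×224×0.75 = 167311 W
P_out = 200×746 = 149200 W
Losses = P_in − P_out = 167311 − 149200 = 18111 W

18100 W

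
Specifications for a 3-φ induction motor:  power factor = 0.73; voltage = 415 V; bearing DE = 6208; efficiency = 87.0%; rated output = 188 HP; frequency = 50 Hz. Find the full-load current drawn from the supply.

307 A

P_out = 188 × 746 = 140248 W
P_in = P_out / η = 140248 / 0.870 = 161205 W
I_L = P_in / (√3·V_L·cosφ) = 161205 / (1.732 × 415 × 0.73) = 307 A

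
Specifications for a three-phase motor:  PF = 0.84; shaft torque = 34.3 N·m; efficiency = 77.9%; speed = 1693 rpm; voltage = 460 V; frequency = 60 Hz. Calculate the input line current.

ω = 2π×1693/60 = 177.3 rad/s; P_out = τω = 34.3 × 177.3 = 6081 W
P_in = P_out / η = 6081 / 0.779 = 7806 W
I_L = P_in / (√3·V_L·cosφ) = 7806 / (1.732 × 460 × 0.84) = 11.7 A

11.7 A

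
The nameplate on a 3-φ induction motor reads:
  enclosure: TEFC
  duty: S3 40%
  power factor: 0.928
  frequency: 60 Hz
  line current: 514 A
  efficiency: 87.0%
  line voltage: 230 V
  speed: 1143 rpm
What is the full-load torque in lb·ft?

P_in = √3·V·I·cosφ = 1.732 × 230 × 514 × 0.928 = 190015 W
P_out = η·P_in = 0.87 × 190015 = 165313 W
n = 1143 rpm
ω = 2π×1143/60 = 119.7 rad/s
τ = P_out/ω = 165313/119.7 = 1381 N·m
In lb·ft: 1381/1.356 = 1020 lb·ft

1020 lb·ft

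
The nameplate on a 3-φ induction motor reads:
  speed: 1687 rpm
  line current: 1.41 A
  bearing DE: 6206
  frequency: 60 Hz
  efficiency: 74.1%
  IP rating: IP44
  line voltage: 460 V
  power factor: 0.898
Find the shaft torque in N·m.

4.23 N·m

P_in = √3·V·I·cosφ = 1.732 × 460 × 1.41 × 0.898 = 1009 W
P_out = η·P_in = 0.741 × 1009 = 748 W
n = 1687 rpm
ω = 2π×1687/60 = 176.7 rad/s
τ = P_out/ω = 748/176.7 = 4.23 N·m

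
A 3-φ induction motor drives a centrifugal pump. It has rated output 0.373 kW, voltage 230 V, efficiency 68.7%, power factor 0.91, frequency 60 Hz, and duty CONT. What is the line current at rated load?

P_out = 0.373 kW = 373 W
P_in = P_out / η = 373 / 0.687 = 543 W
I_L = P_in / (√3·V_L·cosφ) = 543 / (1.732 × 230 × 0.91) = 1.5 A

1.5 A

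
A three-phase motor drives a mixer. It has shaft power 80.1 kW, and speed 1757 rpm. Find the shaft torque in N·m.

435 N·m

ω = 2π × 1757/60 = 184 rad/s
τ = P/ω = 80100/184 = 435 N·m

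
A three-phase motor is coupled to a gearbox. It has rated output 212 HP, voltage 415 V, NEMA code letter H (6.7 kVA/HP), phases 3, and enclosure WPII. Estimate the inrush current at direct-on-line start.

S_LR = 6.7 × 212 = 1420.4 kVA
I_LR = S_LR/(√3·V_L) = 1420400/(1.732×415) = 1980 A

1980 A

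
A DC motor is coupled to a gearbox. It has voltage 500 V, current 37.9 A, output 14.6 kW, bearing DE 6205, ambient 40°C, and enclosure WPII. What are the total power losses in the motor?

4350 W

P_in = V·I = 500×37.9 = 18950 W
P_out = 14600 W
Losses = P_in − P_out = 18950 − 14600 = 4350 W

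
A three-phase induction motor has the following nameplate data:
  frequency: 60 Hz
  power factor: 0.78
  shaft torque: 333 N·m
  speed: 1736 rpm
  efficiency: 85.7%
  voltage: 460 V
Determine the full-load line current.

ω = 2π×1736/60 = 181.8 rad/s; P_out = τω = 333 × 181.8 = 60539 W
P_in = P_out / η = 60539 / 0.857 = 70641 W
I_L = P_in / (√3·V_L·cosφ) = 70641 / (1.732 × 460 × 0.78) = 114 A

114 A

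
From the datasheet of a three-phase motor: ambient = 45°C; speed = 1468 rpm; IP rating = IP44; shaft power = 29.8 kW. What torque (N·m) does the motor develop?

ω = 2π × 1468/60 = 153.7 rad/s
τ = P/ω = 29800/153.7 = 194 N·m

194 N·m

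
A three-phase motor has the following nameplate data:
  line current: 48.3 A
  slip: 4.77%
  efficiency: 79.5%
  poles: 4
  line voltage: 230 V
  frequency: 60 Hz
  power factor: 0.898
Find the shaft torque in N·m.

76.5 N·m

P_in = √3·V·I·cosφ = 1.732 × 230 × 48.3 × 0.898 = 17278 W
P_out = η·P_in = 0.795 × 17278 = 13736 W
n_s = 120×60/4 = 1800 rpm; n = 1800×(1−0.0477) = 1714 rpm
ω = 2π×1714/60 = 179.5 rad/s
τ = P_out/ω = 13736/179.5 = 76.5 N·m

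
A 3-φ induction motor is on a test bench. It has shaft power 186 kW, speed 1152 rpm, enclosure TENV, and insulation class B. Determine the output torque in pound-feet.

1140 lb·ft

ω = 2π × 1152/60 = 120.6 rad/s
τ = P/ω = 186000/120.6 = 1542 N·m
In lb·ft: 1542/1.356 = 1140 lb·ft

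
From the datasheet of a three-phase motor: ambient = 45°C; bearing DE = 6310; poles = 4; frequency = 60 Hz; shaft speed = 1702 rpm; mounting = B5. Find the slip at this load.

5.44 %

n_s = 120f/p = 120×60/4 = 1800 rpm
s = (n_s − n)/n_s = (1800 − 1702)/1800 = 0.0544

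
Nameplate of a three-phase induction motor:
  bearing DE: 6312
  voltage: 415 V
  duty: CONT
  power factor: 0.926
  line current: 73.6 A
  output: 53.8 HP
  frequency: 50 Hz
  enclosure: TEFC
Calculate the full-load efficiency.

81.9 %

P_out = 53.8 × 746 = 40135 W
P_in = √3·V_L·I_L·cosφ = 1.732 × 415 × 73.6 × 0.926 = 48987 W
η = P_out / P_in = 40135 / 48987 = 0.819 = 81.9%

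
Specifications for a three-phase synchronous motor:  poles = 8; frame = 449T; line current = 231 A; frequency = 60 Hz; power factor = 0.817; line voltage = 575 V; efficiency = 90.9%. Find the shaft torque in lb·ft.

1340 lb·ft

P_in = √3·V·I·cosφ = 1.732 × 575 × 231 × 0.817 = 187953 W
P_out = η·P_in = 0.909 × 187953 = 170849 W
n = n_s = 120×60/8 = 900 rpm (synchronous)
ω = 2π×900/60 = 94.25 rad/s
τ = P_out/ω = 170849/94.25 = 1813 N·m
In lb·ft: 1813/1.356 = 1340 lb·ft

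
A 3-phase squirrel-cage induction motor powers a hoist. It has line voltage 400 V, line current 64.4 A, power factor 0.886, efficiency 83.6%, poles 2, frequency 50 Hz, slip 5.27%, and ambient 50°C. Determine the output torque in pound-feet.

P_in = √3·V·I·cosφ = 1.732 × 400 × 64.4 × 0.886 = 39530 W
P_out = η·P_in = 0.836 × 39530 = 33047 W
n_s = 120×50/2 = 3000 rpm; n = 3000×(1−0.0527) = 2842 rpm
ω = 2π×2842/60 = 297.6 rad/s
τ = P_out/ω = 33047/297.6 = 111 N·m
In lb·ft: 111/1.356 = 81.9 lb·ft

81.9 lb·ft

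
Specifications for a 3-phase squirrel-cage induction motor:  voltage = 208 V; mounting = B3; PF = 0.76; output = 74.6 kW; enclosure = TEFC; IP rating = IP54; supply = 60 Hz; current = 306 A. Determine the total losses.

P_in = √3·V·I·cosφ = 1.732×208×306×0.76 = 83781 W
P_out = 74600 W
Losses = P_in − P_out = 83781 − 74600 = 9181 W

9.18 kW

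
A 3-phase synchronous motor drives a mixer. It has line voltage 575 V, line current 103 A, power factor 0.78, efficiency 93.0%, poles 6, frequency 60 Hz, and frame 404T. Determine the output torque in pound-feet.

437 lb·ft

P_in = √3·V·I·cosφ = 1.732 × 575 × 103 × 0.78 = 80011 W
P_out = η·P_in = 0.93 × 80011 = 74410 W
n = n_s = 120×60/6 = 1200 rpm (synchronous)
ω = 2π×1200/60 = 125.7 rad/s
τ = P_out/ω = 74410/125.7 = 592 N·m
In lb·ft: 592/1.356 = 437 lb·ft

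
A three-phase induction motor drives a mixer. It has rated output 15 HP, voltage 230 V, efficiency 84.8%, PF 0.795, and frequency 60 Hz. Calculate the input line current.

41.7 A

P_out = 15 × 746 = 11190 W
P_in = P_out / η = 11190 / 0.848 = 13196 W
I_L = P_in / (√3·V_L·cosφ) = 13196 / (1.732 × 230 × 0.795) = 41.7 A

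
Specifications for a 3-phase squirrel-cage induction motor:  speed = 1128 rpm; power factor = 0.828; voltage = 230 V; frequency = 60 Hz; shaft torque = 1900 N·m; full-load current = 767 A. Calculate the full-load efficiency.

ω = 2π × 1128/60 = 118.1 rad/s; P_out = τω = 1900 × 118.1 = 224390 W
P_in = √3·V_L·I_L·cosφ = 1.732 × 230 × 767 × 0.828 = 252989 W
η = P_out / P_in = 224390 / 252989 = 0.887 = 88.7%

88.7 %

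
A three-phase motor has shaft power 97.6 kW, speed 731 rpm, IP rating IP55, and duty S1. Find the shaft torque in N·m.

1270 N·m

ω = 2π × 731/60 = 76.55 rad/s
τ = P/ω = 97600/76.55 = 1270 N·m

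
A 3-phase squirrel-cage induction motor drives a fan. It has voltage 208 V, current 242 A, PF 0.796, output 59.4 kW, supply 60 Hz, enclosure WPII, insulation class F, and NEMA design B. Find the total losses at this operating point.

P_in = √3·V·I·cosφ = 1.732×208×242×0.796 = 69397 W
P_out = 59400 W
Losses = P_in − P_out = 69397 − 59400 = 9997 W

10000 W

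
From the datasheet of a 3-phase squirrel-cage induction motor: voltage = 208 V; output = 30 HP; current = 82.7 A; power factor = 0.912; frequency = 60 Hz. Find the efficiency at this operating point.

P_out = 30 × 746 = 22380 W
P_in = √3·V_L·I_L·cosφ = 1.732 × 208 × 82.7 × 0.912 = 27171 W
η = P_out / P_in = 22380 / 27171 = 0.824 = 82.4%

82.4 %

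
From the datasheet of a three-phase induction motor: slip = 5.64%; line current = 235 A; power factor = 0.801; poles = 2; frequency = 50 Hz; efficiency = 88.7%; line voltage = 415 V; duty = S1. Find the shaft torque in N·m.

P_in = √3·V·I·cosφ = 1.732 × 415 × 235 × 0.801 = 135300 W
P_out = η·P_in = 0.887 × 135300 = 120011 W
n_s = 120×50/2 = 3000 rpm; n = 3000×(1−0.0564) = 2831 rpm
ω = 2π×2831/60 = 296.5 rad/s
τ = P_out/ω = 120011/296.5 = 405 N·m

405 N·m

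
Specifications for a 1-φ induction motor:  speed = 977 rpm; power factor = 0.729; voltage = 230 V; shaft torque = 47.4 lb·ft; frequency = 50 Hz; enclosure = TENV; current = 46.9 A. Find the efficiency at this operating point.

τ = 47.4 lb·ft × 1.356 = 64.27 N·m
ω = 2π × 977/60 = 102.3 rad/s; P_out = τω = 64.27 × 102.3 = 6575 W
P_in = V·I·cosφ = 230 × 46.9 × 0.729 = 7864 W
η = P_out / P_in = 6575 / 7864 = 0.836 = 83.6%

83.6 %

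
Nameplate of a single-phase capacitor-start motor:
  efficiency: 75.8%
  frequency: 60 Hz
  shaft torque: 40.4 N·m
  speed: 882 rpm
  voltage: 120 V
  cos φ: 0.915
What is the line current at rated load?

ω = 2π×882/60 = 92.36 rad/s; P_out = τω = 40.4 × 92.36 = 3731 W
P_in = P_out / η = 3731 / 0.758 = 4922 W
I = P_in / (V·cosφ) = 4922 / (120 × 0.915) = 44.8 A

44.8 A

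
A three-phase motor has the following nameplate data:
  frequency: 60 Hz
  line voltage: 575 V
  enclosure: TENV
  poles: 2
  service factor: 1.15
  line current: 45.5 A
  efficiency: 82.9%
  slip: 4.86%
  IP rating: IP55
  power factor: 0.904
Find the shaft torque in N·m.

P_in = √3·V·I·cosφ = 1.732 × 575 × 45.5 × 0.904 = 40963 W
P_out = η·P_in = 0.829 × 40963 = 33958 W
n_s = 120×60/2 = 3600 rpm; n = 3600×(1−0.0486) = 3425 rpm
ω = 2π×3425/60 = 358.7 rad/s
τ = P_out/ω = 33958/358.7 = 94.7 N·m

94.7 N·m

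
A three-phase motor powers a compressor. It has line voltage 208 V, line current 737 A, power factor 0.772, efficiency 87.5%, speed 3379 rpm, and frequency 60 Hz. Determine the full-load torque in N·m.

507 N·m

P_in = √3·V·I·cosφ = 1.732 × 208 × 737 × 0.772 = 204973 W
P_out = η·P_in = 0.875 × 204973 = 179351 W
n = 3379 rpm
ω = 2π×3379/60 = 353.8 rad/s
τ = P_out/ω = 179351/353.8 = 507 N·m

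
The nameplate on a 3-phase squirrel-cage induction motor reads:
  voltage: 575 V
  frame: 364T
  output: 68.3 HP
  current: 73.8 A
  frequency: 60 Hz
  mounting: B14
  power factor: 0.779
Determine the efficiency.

P_out = 68.3 × 746 = 50952 W
P_in = √3·V_L·I_L·cosφ = 1.732 × 575 × 73.8 × 0.779 = 57254 W
η = P_out / P_in = 50952 / 57254 = 0.890 = 89.0%

89.0 %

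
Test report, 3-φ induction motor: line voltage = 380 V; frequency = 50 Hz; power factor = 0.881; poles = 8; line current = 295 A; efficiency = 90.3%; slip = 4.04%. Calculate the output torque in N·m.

P_in = √3·V·I·cosφ = 1.732 × 380 × 295 × 0.881 = 171052 W
P_out = η·P_in = 0.903 × 171052 = 154460 W
n_s = 120×50/8 = 750 rpm; n = 750×(1−0.0404) = 720 rpm
ω = 2π×720/60 = 75.4 rad/s
τ = P_out/ω = 154460/75.4 = 2050 N·m

2050 N·m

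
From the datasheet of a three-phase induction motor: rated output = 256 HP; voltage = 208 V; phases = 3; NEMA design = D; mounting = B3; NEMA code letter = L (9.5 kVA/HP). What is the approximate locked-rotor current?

S_LR = 9.5 × 256 = 2432 kVA
I_LR = S_LR/(√3·V_L) = 2432000/(1.732×208) = 6750 A

6750 A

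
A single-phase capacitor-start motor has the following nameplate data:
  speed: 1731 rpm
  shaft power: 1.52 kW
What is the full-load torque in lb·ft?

6.18 lb·ft

ω = 2π × 1731/60 = 181.3 rad/s
τ = P/ω = 1520/181.3 = 8.384 N·m
In lb·ft: 8.384/1.356 = 6.18 lb·ft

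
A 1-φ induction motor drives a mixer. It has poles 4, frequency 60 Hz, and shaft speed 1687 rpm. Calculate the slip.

6.28 %

n_s = 120f/p = 120×60/4 = 1800 rpm
s = (n_s − n)/n_s = (1800 − 1687)/1800 = 0.0628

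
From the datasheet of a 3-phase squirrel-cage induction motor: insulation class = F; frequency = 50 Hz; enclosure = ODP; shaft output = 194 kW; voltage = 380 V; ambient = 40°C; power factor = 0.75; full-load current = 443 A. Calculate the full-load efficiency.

P_out = 194 kW = 194000 W
P_in = √3·V_L·I_L·cosφ = 1.732 × 380 × 443 × 0.75 = 218674 W
η = P_out / P_in = 194000 / 218674 = 0.887 = 88.7%

88.7 %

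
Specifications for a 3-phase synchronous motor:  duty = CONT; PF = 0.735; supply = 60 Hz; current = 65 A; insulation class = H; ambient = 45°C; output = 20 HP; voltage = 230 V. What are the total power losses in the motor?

P_in = √3·V·I·cosφ = 1.732×230×65×0.735 = 19032 W
P_out = 20×746 = 14920 W
Losses = P_in − P_out = 19032 − 14920 = 4112 W

4.11 kW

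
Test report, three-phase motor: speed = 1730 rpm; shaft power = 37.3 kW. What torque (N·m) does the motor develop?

206 N·m

ω = 2π × 1730/60 = 181.2 rad/s
τ = P/ω = 37300/181.2 = 206 N·m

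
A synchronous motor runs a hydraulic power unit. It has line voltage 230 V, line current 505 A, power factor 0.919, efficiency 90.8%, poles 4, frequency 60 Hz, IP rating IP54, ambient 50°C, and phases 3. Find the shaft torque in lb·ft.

P_in = √3·V·I·cosφ = 1.732 × 230 × 505 × 0.919 = 184877 W
P_out = η·P_in = 0.908 × 184877 = 167868 W
n = n_s = 120×60/4 = 1800 rpm (synchronous)
ω = 2π×1800/60 = 188.5 rad/s
τ = P_out/ω = 167868/188.5 = 890.5 N·m
In lb·ft: 890.5/1.356 = 657 lb·ft

657 lb·ft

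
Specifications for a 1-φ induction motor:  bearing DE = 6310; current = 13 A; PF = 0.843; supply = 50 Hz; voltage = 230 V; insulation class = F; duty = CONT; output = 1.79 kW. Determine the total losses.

731 W

P_in = V·I·cosφ = 230×13×0.843 = 2521 W
P_out = 1790 W
Losses = P_in − P_out = 2521 − 1790 = 731 W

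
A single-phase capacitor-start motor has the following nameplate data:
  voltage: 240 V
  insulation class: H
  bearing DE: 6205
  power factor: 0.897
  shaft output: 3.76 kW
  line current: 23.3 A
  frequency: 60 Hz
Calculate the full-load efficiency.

75.0 %

P_out = 3.76 kW = 3760 W
P_in = V·I·cosφ = 240 × 23.3 × 0.897 = 5016 W
η = P_out / P_in = 3760 / 5016 = 0.750 = 75.0%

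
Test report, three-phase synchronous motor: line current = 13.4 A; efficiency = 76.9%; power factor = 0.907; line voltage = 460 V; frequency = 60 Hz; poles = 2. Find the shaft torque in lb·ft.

14.6 lb·ft

P_in = √3·V·I·cosφ = 1.732 × 460 × 13.4 × 0.907 = 9683 W
P_out = η·P_in = 0.769 × 9683 = 7446 W
n = n_s = 120×60/2 = 3600 rpm (synchronous)
ω = 2π×3600/60 = 377 rad/s
τ = P_out/ω = 7446/377 = 19.75 N·m
In lb·ft: 19.75/1.356 = 14.6 lb·ft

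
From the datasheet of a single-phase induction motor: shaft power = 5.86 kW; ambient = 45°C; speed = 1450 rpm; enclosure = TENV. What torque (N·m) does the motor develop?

38.6 N·m

ω = 2π × 1450/60 = 151.8 rad/s
τ = P/ω = 5860/151.8 = 38.6 N·m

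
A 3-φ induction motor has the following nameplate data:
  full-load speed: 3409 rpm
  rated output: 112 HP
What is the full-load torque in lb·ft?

P_out = 112 × 746 = 83552 W
ω = 2π × 3409/60 = 357 rad/s
τ = P_out/ω = 83552/357 = 234 N·m
In lb·ft: 234/1.356 = 173 lb·ft

173 lb·ft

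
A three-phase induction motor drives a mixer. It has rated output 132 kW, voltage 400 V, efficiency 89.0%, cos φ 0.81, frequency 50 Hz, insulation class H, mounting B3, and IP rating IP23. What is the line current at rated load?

P_out = 132 kW = 132000 W
P_in = P_out / η = 132000 / 0.890 = 148315 W
I_L = P_in / (√3·V_L·cosφ) = 148315 / (1.732 × 400 × 0.81) = 264 A

264 A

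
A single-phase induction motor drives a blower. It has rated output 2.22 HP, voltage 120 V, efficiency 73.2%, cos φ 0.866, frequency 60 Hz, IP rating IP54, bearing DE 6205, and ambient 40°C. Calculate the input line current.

P_out = 2.22 × 746 = 1656 W
P_in = P_out / η = 1656 / 0.732 = 2262 W
I = P_in / (V·cosφ) = 2262 / (120 × 0.866) = 21.8 A

21.8 A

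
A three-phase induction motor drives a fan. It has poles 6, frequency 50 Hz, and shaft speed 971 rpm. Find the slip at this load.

n_s = 120f/p = 120×50/6 = 1000 rpm
s = (n_s − n)/n_s = (1000 − 971)/1000 = 0.0290

2.90 %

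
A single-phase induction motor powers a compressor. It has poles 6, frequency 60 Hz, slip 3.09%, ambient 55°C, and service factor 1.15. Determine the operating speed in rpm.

1163 rpm

n_s = 120f/p = 120×60/6 = 1200 rpm
n = n_s(1 − s) = 1200 × (1 − 0.0309) = 1163 rpm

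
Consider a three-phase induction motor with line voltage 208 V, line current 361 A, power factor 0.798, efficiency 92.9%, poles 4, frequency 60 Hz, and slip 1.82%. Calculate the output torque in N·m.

P_in = √3·V·I·cosφ = 1.732 × 208 × 361 × 0.798 = 103782 W
P_out = η·P_in = 0.929 × 103782 = 96413 W
n_s = 120×60/4 = 1800 rpm; n = 1800×(1−0.0182) = 1767 rpm
ω = 2π×1767/60 = 185 rad/s
τ = P_out/ω = 96413/185 = 521 N·m

521 N·m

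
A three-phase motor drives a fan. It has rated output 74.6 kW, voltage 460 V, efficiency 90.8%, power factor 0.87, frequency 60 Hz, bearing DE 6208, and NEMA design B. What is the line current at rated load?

119 A

P_out = 74.6 kW = 74600 W
P_in = P_out / η = 74600 / 0.908 = 82159 W
I_L = P_in / (√3·V_L·cosφ) = 82159 / (1.732 × 460 × 0.87) = 119 A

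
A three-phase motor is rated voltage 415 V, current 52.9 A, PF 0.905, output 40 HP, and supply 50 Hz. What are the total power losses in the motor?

P_in = √3·V·I·cosφ = 1.732×415×52.9×0.905 = 34411 W
P_out = 40×746 = 29840 W
Losses = P_in − P_out = 34411 − 29840 = 4571 W

4.57 kW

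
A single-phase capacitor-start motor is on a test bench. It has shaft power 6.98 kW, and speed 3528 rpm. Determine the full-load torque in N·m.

18.9 N·m

ω = 2π × 3528/60 = 369.5 rad/s
τ = P/ω = 6980/369.5 = 18.9 N·m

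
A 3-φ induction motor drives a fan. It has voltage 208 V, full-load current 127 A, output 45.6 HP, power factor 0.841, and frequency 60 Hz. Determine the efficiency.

P_out = 45.6 × 746 = 34018 W
P_in = √3·V_L·I_L·cosφ = 1.732 × 208 × 127 × 0.841 = 38478 W
η = P_out / P_in = 34018 / 38478 = 0.884 = 88.4%

88.4 %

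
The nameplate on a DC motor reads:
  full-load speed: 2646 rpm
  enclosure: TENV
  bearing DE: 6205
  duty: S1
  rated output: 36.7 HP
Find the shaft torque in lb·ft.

P_out = 36.7 × 746 = 27378 W
ω = 2π × 2646/60 = 277.1 rad/s
τ = P_out/ω = 27378/277.1 = 98.8 N·m
In lb·ft: 98.8/1.356 = 72.9 lb·ft

72.9 lb·ft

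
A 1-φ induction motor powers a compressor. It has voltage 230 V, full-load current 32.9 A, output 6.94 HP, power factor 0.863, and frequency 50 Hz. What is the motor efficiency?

79.3 %

P_out = 6.94 × 746 = 5177 W
P_in = V·I·cosφ = 230 × 32.9 × 0.863 = 6530 W
η = P_out / P_in = 5177 / 6530 = 0.793 = 79.3%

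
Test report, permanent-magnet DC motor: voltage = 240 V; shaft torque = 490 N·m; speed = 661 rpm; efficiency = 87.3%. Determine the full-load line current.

162 A

ω = 2π×661/60 = 69.22 rad/s; P_out = τω = 490 × 69.22 = 33918 W
P_in = P_out / η = 33918 / 0.873 = 38852 W
I = P_in / V = 38852 / 240 = 162 A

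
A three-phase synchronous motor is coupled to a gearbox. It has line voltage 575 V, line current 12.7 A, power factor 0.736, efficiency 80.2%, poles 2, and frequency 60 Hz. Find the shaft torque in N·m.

P_in = √3·V·I·cosφ = 1.732 × 575 × 12.7 × 0.736 = 9309 W
P_out = η·P_in = 0.802 × 9309 = 7466 W
n = n_s = 120×60/2 = 3600 rpm (synchronous)
ω = 2π×3600/60 = 377 rad/s
τ = P_out/ω = 7466/377 = 19.8 N·m

19.8 N·m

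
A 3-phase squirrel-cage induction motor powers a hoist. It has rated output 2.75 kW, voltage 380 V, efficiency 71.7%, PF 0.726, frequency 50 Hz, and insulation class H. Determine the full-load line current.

8.03 A

P_out = 2.75 kW = 2750 W
P_in = P_out / η = 2750 / 0.717 = 3835 W
I_L = P_in / (√3·V_L·cosφ) = 3835 / (1.732 × 380 × 0.726) = 8.03 A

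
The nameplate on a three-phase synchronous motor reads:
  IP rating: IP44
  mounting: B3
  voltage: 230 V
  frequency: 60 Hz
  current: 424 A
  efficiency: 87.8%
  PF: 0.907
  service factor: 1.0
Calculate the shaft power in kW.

P_in = √3·V·I·cosφ = 1.732 × 230 × 424 × 0.907 = 153197 W
P_out = η·P_in = 0.878 × 153197 = 134507 W

135 kW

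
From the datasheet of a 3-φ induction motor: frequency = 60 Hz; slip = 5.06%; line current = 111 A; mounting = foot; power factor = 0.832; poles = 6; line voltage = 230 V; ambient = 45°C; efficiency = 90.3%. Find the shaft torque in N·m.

278 N·m

P_in = √3·V·I·cosφ = 1.732 × 230 × 111 × 0.832 = 36789 W
P_out = η·P_in = 0.903 × 36789 = 33220 W
n_s = 120×60/6 = 1200 rpm; n = 1200×(1−0.0506) = 1139 rpm
ω = 2π×1139/60 = 119.3 rad/s
τ = P_out/ω = 33220/119.3 = 278 N·m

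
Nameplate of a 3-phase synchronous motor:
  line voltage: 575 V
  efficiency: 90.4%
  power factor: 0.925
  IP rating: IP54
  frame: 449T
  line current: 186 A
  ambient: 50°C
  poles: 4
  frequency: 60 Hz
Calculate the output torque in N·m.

P_in = √3·V·I·cosφ = 1.732 × 575 × 186 × 0.925 = 171345 W
P_out = η·P_in = 0.904 × 171345 = 154896 W
n = n_s = 120×60/4 = 1800 rpm (synchronous)
ω = 2π×1800/60 = 188.5 rad/s
τ = P_out/ω = 154896/188.5 = 822 N·m

822 N·m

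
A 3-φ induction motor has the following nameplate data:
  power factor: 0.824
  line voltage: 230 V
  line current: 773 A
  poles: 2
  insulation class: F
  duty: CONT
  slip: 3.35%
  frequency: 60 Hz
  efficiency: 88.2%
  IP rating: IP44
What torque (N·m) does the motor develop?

P_in = √3·V·I·cosφ = 1.732 × 230 × 773 × 0.824 = 253736 W
P_out = η·P_in = 0.882 × 253736 = 223795 W
n_s = 120×60/2 = 3600 rpm; n = 3600×(1−0.0335) = 3479 rpm
ω = 2π×3479/60 = 364.3 rad/s
τ = P_out/ω = 223795/364.3 = 614 N·m

614 N·m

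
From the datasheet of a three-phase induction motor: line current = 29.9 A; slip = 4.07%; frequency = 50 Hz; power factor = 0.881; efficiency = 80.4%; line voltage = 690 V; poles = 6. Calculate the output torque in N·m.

P_in = √3·V·I·cosφ = 1.732 × 690 × 29.9 × 0.881 = 31481 W
P_out = η·P_in = 0.804 × 31481 = 25311 W
n_s = 120×50/6 = 1000 rpm; n = 1000×(1−0.0407) = 959 rpm
ω = 2π×959/60 = 100.4 rad/s
τ = P_out/ω = 25311/100.4 = 252 N·m

252 N·m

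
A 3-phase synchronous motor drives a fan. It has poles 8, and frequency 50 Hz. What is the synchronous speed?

n_s = 120f/p = 120×50/8 = 750 rpm

750 rpm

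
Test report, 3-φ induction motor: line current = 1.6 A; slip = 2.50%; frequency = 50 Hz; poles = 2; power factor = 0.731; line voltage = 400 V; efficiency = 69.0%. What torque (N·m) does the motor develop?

1.83 N·m

P_in = √3·V·I·cosφ = 1.732 × 400 × 1.6 × 0.731 = 810 W
P_out = η·P_in = 0.69 × 810 = 559 W
n_s = 120×50/2 = 3000 rpm; n = 3000×(1−0.025) = 2925 rpm
ω = 2π×2925/60 = 306.3 rad/s
τ = P_out/ω = 559/306.3 = 1.83 N·m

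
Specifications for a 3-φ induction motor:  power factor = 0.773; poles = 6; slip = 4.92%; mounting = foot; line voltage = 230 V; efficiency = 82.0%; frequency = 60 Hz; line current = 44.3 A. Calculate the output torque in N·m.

93.6 N·m

P_in = √3·V·I·cosφ = 1.732 × 230 × 44.3 × 0.773 = 13641 W
P_out = η·P_in = 0.82 × 13641 = 11186 W
n_s = 120×60/6 = 1200 rpm; n = 1200×(1−0.0492) = 1141 rpm
ω = 2π×1141/60 = 119.5 rad/s
τ = P_out/ω = 11186/119.5 = 93.6 N·m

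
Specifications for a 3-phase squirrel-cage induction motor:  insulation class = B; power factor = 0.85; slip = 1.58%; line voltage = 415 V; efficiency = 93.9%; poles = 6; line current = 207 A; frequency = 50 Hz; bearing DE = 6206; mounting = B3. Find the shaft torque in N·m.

1150 N·m

P_in = √3·V·I·cosφ = 1.732 × 415 × 207 × 0.85 = 126469 W
P_out = η·P_in = 0.939 × 126469 = 118754 W
n_s = 120×50/6 = 1000 rpm; n = 1000×(1−0.0158) = 984 rpm
ω = 2π×984/60 = 103 rad/s
τ = P_out/ω = 118754/103 = 1150 N·m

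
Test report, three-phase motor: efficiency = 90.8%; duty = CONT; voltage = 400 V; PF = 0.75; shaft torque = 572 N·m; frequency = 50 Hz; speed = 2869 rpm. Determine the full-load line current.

364 A

ω = 2π×2869/60 = 300.4 rad/s; P_out = τω = 572 × 300.4 = 171829 W
P_in = P_out / η = 171829 / 0.908 = 189239 W
I_L = P_in / (√3·V_L·cosφ) = 189239 / (1.732 × 400 × 0.75) = 364 A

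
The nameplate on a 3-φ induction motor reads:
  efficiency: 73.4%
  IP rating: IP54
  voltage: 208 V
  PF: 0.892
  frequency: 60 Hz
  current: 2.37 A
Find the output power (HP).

0.749 HP

P_in = √3·V·I·cosφ = 1.732 × 208 × 2.37 × 0.892 = 762 W
P_out = η·P_in = 0.734 × 762 = 559 W
= 559/746 = 0.749 HP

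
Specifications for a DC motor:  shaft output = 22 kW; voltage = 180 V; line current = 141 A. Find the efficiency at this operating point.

86.7 %

P_out = 22 kW = 22000 W
P_in = V·I = 180 × 141 = 25380 W
η = P_out / P_in = 22000 / 25380 = 0.867 = 86.7%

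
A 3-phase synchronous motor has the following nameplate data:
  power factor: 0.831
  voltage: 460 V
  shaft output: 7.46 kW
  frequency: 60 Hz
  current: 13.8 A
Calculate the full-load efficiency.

P_out = 7.46 kW = 7460 W
P_in = √3·V_L·I_L·cosφ = 1.732 × 460 × 13.8 × 0.831 = 9137 W
η = P_out / P_in = 7460 / 9137 = 0.816 = 81.6%

81.6 %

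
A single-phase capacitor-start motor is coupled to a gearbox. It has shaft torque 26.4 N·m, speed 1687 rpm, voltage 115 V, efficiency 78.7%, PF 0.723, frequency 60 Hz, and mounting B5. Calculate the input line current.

71.3 A

ω = 2π×1687/60 = 176.7 rad/s; P_out = τω = 26.4 × 176.7 = 4665 W
P_in = P_out / η = 4665 / 0.787 = 5928 W
I = P_in / (V·cosφ) = 5928 / (115 × 0.723) = 71.3 A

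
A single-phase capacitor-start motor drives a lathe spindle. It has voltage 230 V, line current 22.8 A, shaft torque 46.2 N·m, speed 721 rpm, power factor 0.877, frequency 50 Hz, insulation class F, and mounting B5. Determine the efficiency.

ω = 2π × 721/60 = 75.5 rad/s; P_out = τω = 46.2 × 75.5 = 3488 W
P_in = V·I·cosφ = 230 × 22.8 × 0.877 = 4599 W
η = P_out / P_in = 3488 / 4599 = 0.758 = 75.8%

75.8 %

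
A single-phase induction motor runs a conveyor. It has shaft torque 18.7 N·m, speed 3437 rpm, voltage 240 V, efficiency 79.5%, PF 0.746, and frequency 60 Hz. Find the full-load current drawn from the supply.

ω = 2π×3437/60 = 359.9 rad/s; P_out = τω = 18.7 × 359.9 = 6730 W
P_in = P_out / η = 6730 / 0.795 = 8465 W
I = P_in / (V·cosφ) = 8465 / (240 × 0.746) = 47.3 A

47.3 A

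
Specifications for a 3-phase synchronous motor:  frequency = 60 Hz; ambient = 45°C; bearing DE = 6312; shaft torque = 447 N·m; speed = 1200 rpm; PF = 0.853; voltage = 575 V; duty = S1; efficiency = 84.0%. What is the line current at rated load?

78.7 A

ω = 2π×1200/60 = 125.7 rad/s; P_out = τω = 447 × 125.7 = 56188 W
P_in = P_out / η = 56188 / 0.840 = 66890 W
I_L = P_in / (√3·V_L·cosφ) = 66890 / (1.732 × 575 × 0.853) = 78.7 A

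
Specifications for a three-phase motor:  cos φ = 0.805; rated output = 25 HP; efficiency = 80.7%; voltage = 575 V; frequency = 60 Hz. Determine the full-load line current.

P_out = 25 × 746 = 18650 W
P_in = P_out / η = 18650 / 0.807 = 23110 W
I_L = P_in / (√3·V_L·cosφ) = 23110 / (1.732 × 575 × 0.805) = 28.8 A

28.8 A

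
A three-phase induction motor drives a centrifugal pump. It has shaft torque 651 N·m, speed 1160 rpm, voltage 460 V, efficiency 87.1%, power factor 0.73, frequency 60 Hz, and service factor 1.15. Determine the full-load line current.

ω = 2π×1160/60 = 121.5 rad/s; P_out = τω = 651 × 121.5 = 79097 W
P_in = P_out / η = 79097 / 0.871 = 90812 W
I_L = P_in / (√3·V_L·cosφ) = 90812 / (1.732 × 460 × 0.73) = 156 A

156 A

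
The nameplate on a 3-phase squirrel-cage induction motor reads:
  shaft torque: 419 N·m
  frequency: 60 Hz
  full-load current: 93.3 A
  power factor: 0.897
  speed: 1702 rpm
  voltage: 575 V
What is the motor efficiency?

ω = 2π × 1702/60 = 178.2 rad/s; P_out = τω = 419 × 178.2 = 74666 W
P_in = √3·V_L·I_L·cosφ = 1.732 × 575 × 93.3 × 0.897 = 83347 W
η = P_out / P_in = 74666 / 83347 = 0.896 = 89.6%

89.6 %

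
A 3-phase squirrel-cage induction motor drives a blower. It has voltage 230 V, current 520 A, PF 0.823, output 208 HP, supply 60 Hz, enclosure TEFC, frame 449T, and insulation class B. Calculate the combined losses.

15300 W

P_in = √3·V·I·cosφ = 1.732×230×520×0.823 = 170482 W
P_out = 208×746 = 155168 W
Losses = P_in − P_out = 170482 − 155168 = 15314 W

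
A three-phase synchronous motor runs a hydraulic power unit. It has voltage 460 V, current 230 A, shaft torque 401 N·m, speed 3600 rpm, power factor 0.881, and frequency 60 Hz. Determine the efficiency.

93.6 %

ω = 2π × 3600/60 = 377 rad/s; P_out = τω = 401 × 377 = 151177 W
P_in = √3·V_L·I_L·cosφ = 1.732 × 460 × 230 × 0.881 = 161439 W
η = P_out / P_in = 151177 / 161439 = 0.936 = 93.6%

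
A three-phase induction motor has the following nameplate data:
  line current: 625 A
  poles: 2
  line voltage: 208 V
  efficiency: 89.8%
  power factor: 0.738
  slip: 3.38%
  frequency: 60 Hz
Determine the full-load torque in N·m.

P_in = √3·V·I·cosφ = 1.732 × 208 × 625 × 0.738 = 166168 W
P_out = η·P_in = 0.898 × 166168 = 149219 W
n_s = 120×60/2 = 3600 rpm; n = 3600×(1−0.0338) = 3478 rpm
ω = 2π×3478/60 = 364.2 rad/s
τ = P_out/ω = 149219/364.2 = 410 N·m

410 N·m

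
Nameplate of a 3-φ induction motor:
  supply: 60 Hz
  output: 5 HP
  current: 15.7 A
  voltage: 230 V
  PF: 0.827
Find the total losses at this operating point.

P_in = √3·V·I·cosφ = 1.732×230×15.7×0.827 = 5172 W
P_out = 5×746 = 3730 W
Losses = P_in − P_out = 5172 − 3730 = 1442 W

1.44 kW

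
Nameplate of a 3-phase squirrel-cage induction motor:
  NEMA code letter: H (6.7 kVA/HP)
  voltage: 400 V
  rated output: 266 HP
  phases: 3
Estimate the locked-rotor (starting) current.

2570 A

S_LR = 6.7 × 266 = 1782.2 kVA
I_LR = S_LR/(√3·V_L) = 1782200/(1.732×400) = 2570 A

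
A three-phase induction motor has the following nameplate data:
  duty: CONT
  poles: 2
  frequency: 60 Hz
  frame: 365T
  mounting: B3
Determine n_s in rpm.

n_s = 120f/p = 120×60/2 = 3600 rpm

3600 rpm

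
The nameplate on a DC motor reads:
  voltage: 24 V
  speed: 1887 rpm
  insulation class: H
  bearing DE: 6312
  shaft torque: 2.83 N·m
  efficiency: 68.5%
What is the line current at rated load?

34 A

ω = 2π×1887/60 = 197.6 rad/s; P_out = τω = 2.83 × 197.6 = 559 W
P_in = P_out / η = 559 / 0.685 = 816 W
I = P_in / V = 816 / 24 = 34 A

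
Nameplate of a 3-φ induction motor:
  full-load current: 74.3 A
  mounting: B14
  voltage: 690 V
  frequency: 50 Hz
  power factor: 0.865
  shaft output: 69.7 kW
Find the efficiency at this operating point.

P_out = 69.7 kW = 69700 W
P_in = √3·V_L·I_L·cosφ = 1.732 × 690 × 74.3 × 0.865 = 76807 W
η = P_out / P_in = 69700 / 76807 = 0.907 = 90.7%

90.7 %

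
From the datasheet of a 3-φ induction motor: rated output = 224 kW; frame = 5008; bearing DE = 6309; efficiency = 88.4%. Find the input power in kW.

253 kW

P_out = 224000 W
P_in = P_out/η = 224000/0.884 = 253394 W = 253 kW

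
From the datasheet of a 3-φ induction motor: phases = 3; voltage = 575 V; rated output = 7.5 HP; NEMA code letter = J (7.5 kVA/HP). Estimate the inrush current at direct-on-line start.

S_LR = 7.5 × 7.5 = 56.25 kVA
I_LR = S_LR/(√3·V_L) = 56250/(1.732×575) = 56.5 A

56.5 A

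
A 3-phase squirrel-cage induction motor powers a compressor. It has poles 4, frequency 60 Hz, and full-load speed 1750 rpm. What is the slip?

n_s = 120f/p = 120×60/4 = 1800 rpm
s = (n_s − n)/n_s = (1800 − 1750)/1800 = 0.0278

2.78 %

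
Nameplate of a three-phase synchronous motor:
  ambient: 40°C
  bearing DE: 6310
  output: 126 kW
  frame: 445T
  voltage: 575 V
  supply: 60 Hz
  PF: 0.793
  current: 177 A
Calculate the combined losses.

13800 W

P_in = √3·V·I·cosφ = 1.732×575×177×0.793 = 139786 W
P_out = 126000 W
Losses = P_in − P_out = 139786 − 126000 = 13786 W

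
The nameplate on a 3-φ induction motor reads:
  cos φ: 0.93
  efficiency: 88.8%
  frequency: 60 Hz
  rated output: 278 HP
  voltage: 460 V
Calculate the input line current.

P_out = 278 × 746 = 207388 W
P_in = P_out / η = 207388 / 0.888 = 233545 W
I_L = P_in / (√3·V_L·cosφ) = 233545 / (1.732 × 460 × 0.93) = 315 A

315 A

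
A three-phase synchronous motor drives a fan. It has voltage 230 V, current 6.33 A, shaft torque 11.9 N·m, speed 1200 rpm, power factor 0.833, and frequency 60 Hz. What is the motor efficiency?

ω = 2π × 1200/60 = 125.7 rad/s; P_out = τω = 11.9 × 125.7 = 1496 W
P_in = √3·V_L·I_L·cosφ = 1.732 × 230 × 6.33 × 0.833 = 2101 W
η = P_out / P_in = 1496 / 2101 = 0.712 = 71.2%

71.2 %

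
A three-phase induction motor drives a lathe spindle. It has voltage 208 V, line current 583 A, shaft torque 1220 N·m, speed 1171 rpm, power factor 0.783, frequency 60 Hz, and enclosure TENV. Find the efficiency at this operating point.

91.0 %

ω = 2π × 1171/60 = 122.6 rad/s; P_out = τω = 1220 × 122.6 = 149572 W
P_in = √3·V_L·I_L·cosφ = 1.732 × 208 × 583 × 0.783 = 164453 W
η = P_out / P_in = 149572 / 164453 = 0.910 = 91.0%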